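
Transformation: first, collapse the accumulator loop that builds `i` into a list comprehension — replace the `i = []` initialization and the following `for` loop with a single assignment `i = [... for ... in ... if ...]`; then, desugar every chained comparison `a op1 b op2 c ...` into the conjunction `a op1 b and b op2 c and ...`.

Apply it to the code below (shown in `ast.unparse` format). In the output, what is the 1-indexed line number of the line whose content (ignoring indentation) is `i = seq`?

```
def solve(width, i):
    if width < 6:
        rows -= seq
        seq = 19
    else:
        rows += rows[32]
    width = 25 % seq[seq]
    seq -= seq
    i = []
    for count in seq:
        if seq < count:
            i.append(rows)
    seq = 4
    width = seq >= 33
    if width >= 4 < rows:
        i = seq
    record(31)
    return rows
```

13

Transformed code:
def solve(width, i):
    if width < 6:
        rows -= seq
        seq = 19
    else:
        rows += rows[32]
    width = 25 % seq[seq]
    seq -= seq
    i = [rows for count in seq if seq < count]
    seq = 4
    width = seq >= 33
    if width >= 4 and 4 < rows:
        i = seq
    record(31)
    return rows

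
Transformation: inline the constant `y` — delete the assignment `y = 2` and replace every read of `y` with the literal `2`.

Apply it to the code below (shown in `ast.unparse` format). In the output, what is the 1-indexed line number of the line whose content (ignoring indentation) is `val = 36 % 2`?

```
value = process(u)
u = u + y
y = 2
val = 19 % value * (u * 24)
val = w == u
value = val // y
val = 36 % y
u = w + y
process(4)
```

Transformed code:
value = process(u)
u = u + 2
val = 19 % value * (u * 24)
val = w == u
value = val // 2
val = 36 % 2
u = w + 2
process(4)

6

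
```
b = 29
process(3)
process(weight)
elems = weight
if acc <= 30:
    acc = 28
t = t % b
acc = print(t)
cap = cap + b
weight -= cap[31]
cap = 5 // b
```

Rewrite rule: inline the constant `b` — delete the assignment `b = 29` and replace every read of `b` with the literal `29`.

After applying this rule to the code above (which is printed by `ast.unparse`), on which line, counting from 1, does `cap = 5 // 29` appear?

10

Transformed code:
process(3)
process(weight)
elems = weight
if acc <= 30:
    acc = 28
t = t % 29
acc = print(t)
cap = cap + 29
weight -= cap[31]
cap = 5 // 29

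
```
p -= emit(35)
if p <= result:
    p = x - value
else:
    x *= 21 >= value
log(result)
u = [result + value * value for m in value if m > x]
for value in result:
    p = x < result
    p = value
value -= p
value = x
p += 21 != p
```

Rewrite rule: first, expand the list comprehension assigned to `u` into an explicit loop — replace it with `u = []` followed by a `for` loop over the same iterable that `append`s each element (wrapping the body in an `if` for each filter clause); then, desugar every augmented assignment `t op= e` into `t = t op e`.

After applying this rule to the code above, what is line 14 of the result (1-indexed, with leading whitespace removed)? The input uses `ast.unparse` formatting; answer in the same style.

Transformed code:
p = p - emit(35)
if p <= result:
    p = x - value
else:
    x = x * (21 >= value)
log(result)
u = []
for m in value:
    if m > x:
        u.append(result + value * value)
for value in result:
    p = x < result
    p = value
value = value - p
value = x
p = p + (21 != p)

value = value - p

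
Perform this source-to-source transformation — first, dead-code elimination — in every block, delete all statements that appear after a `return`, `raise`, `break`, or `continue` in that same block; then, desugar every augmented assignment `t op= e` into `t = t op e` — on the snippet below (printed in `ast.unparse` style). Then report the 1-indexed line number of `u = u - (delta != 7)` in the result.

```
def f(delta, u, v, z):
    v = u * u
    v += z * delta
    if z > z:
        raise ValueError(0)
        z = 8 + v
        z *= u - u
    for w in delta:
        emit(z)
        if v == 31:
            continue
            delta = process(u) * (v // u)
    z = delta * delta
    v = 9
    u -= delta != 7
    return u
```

12

Transformed code:
def f(delta, u, v, z):
    v = u * u
    v = v + z * delta
    if z > z:
        raise ValueError(0)
    for w in delta:
        emit(z)
        if v == 31:
            continue
    z = delta * delta
    v = 9
    u = u - (delta != 7)
    return u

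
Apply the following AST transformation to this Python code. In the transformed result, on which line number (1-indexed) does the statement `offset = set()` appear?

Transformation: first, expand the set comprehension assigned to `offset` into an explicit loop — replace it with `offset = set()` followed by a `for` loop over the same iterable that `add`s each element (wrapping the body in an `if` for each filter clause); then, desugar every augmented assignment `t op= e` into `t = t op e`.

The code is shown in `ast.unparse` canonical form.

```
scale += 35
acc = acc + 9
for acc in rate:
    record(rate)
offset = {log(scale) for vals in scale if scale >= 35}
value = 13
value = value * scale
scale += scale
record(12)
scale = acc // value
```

5

Transformed code:
scale = scale + 35
acc = acc + 9
for acc in rate:
    record(rate)
offset = set()
for vals in scale:
    if scale >= 35:
        offset.add(log(scale))
value = 13
value = value * scale
scale = scale + scale
record(12)
scale = acc // value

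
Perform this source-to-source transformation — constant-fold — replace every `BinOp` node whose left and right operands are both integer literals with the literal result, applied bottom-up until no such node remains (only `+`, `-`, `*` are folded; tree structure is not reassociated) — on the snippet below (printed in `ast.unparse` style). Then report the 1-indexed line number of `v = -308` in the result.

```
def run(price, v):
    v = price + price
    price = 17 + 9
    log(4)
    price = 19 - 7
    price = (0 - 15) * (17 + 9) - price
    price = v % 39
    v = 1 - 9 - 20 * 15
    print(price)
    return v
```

Transformed code:
def run(price, v):
    v = price + price
    price = 26
    log(4)
    price = 12
    price = -390 - price
    price = v % 39
    v = -308
    print(price)
    return v

8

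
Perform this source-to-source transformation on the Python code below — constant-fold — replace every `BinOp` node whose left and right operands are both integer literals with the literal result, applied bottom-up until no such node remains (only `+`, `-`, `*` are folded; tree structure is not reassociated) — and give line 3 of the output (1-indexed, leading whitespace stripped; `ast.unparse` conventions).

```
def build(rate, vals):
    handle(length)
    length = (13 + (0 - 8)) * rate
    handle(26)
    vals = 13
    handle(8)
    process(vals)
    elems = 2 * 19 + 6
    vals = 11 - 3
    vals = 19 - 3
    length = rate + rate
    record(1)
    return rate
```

length = 5 * rate

Transformed code:
def build(rate, vals):
    handle(length)
    length = 5 * rate
    handle(26)
    vals = 13
    handle(8)
    process(vals)
    elems = 44
    vals = 8
    vals = 16
    length = rate + rate
    record(1)
    return rate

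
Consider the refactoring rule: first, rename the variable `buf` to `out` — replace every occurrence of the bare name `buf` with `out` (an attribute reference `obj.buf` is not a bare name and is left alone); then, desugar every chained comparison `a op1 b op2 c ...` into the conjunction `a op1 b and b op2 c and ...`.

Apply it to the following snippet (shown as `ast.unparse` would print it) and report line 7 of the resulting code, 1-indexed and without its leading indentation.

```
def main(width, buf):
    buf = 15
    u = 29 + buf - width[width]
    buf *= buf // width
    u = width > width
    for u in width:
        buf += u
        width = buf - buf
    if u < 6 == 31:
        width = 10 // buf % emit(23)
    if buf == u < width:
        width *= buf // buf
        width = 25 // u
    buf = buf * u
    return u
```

out += u

Transformed code:
def main(width, out):
    out = 15
    u = 29 + out - width[width]
    out *= out // width
    u = width > width
    for u in width:
        out += u
        width = out - out
    if u < 6 and 6 == 31:
        width = 10 // out % emit(23)
    if out == u and u < width:
        width *= out // out
        width = 25 // u
    out = out * u
    return u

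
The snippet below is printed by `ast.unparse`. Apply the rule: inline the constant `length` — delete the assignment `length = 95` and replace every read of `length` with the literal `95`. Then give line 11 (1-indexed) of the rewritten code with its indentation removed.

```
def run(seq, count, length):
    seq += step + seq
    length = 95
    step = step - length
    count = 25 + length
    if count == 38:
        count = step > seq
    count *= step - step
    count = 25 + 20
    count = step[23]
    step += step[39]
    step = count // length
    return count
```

Transformed code:
def run(seq, count, length):
    seq += step + seq
    step = step - 95
    count = 25 + 95
    if count == 38:
        count = step > seq
    count *= step - step
    count = 25 + 20
    count = step[23]
    step += step[39]
    step = count // 95
    return count

step = count // 95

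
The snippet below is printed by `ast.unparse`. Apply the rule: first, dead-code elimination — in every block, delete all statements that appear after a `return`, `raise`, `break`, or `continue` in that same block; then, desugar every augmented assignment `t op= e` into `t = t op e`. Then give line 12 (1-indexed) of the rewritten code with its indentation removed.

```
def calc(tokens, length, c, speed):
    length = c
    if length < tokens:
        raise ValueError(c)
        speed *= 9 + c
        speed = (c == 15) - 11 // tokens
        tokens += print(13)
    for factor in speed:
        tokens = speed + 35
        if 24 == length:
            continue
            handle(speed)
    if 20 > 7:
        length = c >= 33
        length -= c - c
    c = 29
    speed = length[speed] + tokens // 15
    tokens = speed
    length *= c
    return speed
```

Transformed code:
def calc(tokens, length, c, speed):
    length = c
    if length < tokens:
        raise ValueError(c)
    for factor in speed:
        tokens = speed + 35
        if 24 == length:
            continue
    if 20 > 7:
        length = c >= 33
        length = length - (c - c)
    c = 29
    speed = length[speed] + tokens // 15
    tokens = speed
    length = length * c
    return speed

c = 29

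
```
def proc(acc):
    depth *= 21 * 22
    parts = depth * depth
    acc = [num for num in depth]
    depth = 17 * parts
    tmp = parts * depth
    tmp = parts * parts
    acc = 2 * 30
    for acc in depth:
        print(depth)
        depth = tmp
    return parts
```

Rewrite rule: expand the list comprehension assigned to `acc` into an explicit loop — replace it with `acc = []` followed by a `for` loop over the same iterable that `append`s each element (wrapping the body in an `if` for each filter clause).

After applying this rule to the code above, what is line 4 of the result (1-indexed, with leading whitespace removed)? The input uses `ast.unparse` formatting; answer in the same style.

Transformed code:
def proc(acc):
    depth *= 21 * 22
    parts = depth * depth
    acc = []
    for num in depth:
        acc.append(num)
    depth = 17 * parts
    tmp = parts * depth
    tmp = parts * parts
    acc = 2 * 30
    for acc in depth:
        print(depth)
        depth = tmp
    return parts

acc = []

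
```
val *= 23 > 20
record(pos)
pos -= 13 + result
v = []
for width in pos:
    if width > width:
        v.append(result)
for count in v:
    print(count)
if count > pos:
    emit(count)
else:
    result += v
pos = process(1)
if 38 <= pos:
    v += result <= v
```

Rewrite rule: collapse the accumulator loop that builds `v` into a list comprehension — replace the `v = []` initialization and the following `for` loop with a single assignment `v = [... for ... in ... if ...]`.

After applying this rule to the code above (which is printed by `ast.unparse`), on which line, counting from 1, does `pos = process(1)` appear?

11

Transformed code:
val *= 23 > 20
record(pos)
pos -= 13 + result
v = [result for width in pos if width > width]
for count in v:
    print(count)
if count > pos:
    emit(count)
else:
    result += v
pos = process(1)
if 38 <= pos:
    v += result <= v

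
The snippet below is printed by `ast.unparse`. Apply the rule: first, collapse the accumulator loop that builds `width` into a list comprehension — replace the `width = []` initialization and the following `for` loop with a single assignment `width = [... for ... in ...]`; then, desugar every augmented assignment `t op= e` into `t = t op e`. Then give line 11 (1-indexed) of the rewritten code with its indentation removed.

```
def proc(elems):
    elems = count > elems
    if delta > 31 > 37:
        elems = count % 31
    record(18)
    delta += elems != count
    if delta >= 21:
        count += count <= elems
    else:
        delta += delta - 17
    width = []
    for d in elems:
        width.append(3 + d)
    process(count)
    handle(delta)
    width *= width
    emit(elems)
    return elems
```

width = [3 + d for d in elems]

Transformed code:
def proc(elems):
    elems = count > elems
    if delta > 31 > 37:
        elems = count % 31
    record(18)
    delta = delta + (elems != count)
    if delta >= 21:
        count = count + (count <= elems)
    else:
        delta = delta + (delta - 17)
    width = [3 + d for d in elems]
    process(count)
    handle(delta)
    width = width * width
    emit(elems)
    return elems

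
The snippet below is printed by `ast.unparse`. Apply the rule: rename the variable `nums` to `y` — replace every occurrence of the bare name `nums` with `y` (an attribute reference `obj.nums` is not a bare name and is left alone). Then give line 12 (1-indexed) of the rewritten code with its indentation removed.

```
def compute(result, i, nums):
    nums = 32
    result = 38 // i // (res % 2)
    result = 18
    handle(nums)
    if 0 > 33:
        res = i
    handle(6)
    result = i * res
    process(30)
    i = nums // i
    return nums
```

Transformed code:
def compute(result, i, y):
    y = 32
    result = 38 // i // (res % 2)
    result = 18
    handle(y)
    if 0 > 33:
        res = i
    handle(6)
    result = i * res
    process(30)
    i = y // i
    return y

return y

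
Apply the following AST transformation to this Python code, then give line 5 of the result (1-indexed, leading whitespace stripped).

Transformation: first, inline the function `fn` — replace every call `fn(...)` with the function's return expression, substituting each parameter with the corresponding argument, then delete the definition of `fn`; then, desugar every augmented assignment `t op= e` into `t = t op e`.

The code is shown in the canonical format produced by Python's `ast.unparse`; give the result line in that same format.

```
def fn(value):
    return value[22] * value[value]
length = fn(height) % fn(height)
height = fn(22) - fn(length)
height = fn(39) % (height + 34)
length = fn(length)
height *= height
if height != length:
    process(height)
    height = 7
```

height = height * height

Transformed code:
length = height[22] * height[height] % (height[22] * height[height])
height = 22[22] * 22[22] - length[22] * length[length]
height = 39[22] * 39[39] % (height + 34)
length = length[22] * length[length]
height = height * height
if height != length:
    process(height)
    height = 7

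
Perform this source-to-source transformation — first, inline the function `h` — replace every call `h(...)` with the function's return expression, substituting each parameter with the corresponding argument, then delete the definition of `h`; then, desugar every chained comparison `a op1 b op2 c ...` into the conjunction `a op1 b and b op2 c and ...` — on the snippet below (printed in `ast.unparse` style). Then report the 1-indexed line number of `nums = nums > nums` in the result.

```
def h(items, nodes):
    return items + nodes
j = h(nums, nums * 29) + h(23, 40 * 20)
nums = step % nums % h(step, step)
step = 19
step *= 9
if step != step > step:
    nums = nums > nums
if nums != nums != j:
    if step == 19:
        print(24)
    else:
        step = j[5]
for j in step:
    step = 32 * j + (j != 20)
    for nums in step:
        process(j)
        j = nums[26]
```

6

Transformed code:
j = nums + nums * 29 + (23 + 40 * 20)
nums = step % nums % (step + step)
step = 19
step *= 9
if step != step and step > step:
    nums = nums > nums
if nums != nums and nums != j:
    if step == 19:
        print(24)
    else:
        step = j[5]
for j in step:
    step = 32 * j + (j != 20)
    for nums in step:
        process(j)
        j = nums[26]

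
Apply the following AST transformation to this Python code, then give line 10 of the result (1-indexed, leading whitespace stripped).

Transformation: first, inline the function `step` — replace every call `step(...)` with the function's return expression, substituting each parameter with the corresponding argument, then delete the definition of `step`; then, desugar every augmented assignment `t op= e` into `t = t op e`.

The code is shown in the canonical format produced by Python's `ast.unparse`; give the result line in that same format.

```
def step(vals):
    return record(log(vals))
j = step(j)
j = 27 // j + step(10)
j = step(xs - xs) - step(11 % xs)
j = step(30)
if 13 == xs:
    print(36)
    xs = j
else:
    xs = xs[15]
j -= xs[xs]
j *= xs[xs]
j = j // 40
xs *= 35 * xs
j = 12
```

j = j - xs[xs]

Transformed code:
j = record(log(j))
j = 27 // j + record(log(10))
j = record(log(xs - xs)) - record(log(11 % xs))
j = record(log(30))
if 13 == xs:
    print(36)
    xs = j
else:
    xs = xs[15]
j = j - xs[xs]
j = j * xs[xs]
j = j // 40
xs = xs * (35 * xs)
j = 12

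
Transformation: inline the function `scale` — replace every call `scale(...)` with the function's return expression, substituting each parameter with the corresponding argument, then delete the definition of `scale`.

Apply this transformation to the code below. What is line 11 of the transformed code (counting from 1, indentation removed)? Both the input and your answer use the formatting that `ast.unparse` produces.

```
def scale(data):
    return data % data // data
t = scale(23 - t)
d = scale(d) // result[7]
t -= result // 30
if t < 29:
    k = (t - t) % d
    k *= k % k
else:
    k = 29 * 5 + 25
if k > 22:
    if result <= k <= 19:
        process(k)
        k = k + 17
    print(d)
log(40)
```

Transformed code:
t = (23 - t) % (23 - t) // (23 - t)
d = d % d // d // result[7]
t -= result // 30
if t < 29:
    k = (t - t) % d
    k *= k % k
else:
    k = 29 * 5 + 25
if k > 22:
    if result <= k <= 19:
        process(k)
        k = k + 17
    print(d)
log(40)

process(k)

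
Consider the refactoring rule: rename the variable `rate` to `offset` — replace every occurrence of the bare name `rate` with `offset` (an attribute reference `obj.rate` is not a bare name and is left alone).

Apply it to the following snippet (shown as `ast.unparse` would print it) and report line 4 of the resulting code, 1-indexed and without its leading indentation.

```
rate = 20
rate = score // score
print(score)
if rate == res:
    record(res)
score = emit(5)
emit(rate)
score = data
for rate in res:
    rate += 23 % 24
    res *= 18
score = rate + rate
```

if offset == res:

Transformed code:
offset = 20
offset = score // score
print(score)
if offset == res:
    record(res)
score = emit(5)
emit(offset)
score = data
for offset in res:
    offset += 23 % 24
    res *= 18
score = offset + offset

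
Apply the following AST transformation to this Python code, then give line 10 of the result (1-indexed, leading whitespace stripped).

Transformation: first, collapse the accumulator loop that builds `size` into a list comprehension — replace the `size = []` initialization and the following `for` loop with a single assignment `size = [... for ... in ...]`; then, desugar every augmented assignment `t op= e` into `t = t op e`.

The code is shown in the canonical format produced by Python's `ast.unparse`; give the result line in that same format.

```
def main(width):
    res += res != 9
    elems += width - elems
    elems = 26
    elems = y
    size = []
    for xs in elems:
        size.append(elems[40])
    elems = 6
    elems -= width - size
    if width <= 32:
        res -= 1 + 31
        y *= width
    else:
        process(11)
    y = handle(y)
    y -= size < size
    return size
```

Transformed code:
def main(width):
    res = res + (res != 9)
    elems = elems + (width - elems)
    elems = 26
    elems = y
    size = [elems[40] for xs in elems]
    elems = 6
    elems = elems - (width - size)
    if width <= 32:
        res = res - (1 + 31)
        y = y * width
    else:
        process(11)
    y = handle(y)
    y = y - (size < size)
    return size

res = res - (1 + 31)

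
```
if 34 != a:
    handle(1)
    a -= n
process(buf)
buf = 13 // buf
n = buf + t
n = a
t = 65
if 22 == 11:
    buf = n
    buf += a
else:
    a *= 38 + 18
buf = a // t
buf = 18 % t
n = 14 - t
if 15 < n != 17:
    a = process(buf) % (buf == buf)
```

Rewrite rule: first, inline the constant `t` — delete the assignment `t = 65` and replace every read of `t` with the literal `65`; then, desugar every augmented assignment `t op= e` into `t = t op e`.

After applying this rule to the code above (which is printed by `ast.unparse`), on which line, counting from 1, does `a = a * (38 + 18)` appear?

Transformed code:
if 34 != a:
    handle(1)
    a = a - n
process(buf)
buf = 13 // buf
n = buf + 65
n = a
if 22 == 11:
    buf = n
    buf = buf + a
else:
    a = a * (38 + 18)
buf = a // 65
buf = 18 % 65
n = 14 - 65
if 15 < n != 17:
    a = process(buf) % (buf == buf)

12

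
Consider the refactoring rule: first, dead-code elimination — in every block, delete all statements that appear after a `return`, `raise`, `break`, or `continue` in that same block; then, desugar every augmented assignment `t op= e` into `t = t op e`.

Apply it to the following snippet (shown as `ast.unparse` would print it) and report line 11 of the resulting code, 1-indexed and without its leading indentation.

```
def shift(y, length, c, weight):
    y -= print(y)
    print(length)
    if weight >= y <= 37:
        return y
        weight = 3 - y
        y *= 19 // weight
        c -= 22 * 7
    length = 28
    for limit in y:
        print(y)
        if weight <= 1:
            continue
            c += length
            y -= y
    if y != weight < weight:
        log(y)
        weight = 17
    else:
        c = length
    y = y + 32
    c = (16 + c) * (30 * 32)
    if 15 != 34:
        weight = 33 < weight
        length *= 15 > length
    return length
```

if y != weight < weight:

Transformed code:
def shift(y, length, c, weight):
    y = y - print(y)
    print(length)
    if weight >= y <= 37:
        return y
    length = 28
    for limit in y:
        print(y)
        if weight <= 1:
            continue
    if y != weight < weight:
        log(y)
        weight = 17
    else:
        c = length
    y = y + 32
    c = (16 + c) * (30 * 32)
    if 15 != 34:
        weight = 33 < weight
        length = length * (15 > length)
    return length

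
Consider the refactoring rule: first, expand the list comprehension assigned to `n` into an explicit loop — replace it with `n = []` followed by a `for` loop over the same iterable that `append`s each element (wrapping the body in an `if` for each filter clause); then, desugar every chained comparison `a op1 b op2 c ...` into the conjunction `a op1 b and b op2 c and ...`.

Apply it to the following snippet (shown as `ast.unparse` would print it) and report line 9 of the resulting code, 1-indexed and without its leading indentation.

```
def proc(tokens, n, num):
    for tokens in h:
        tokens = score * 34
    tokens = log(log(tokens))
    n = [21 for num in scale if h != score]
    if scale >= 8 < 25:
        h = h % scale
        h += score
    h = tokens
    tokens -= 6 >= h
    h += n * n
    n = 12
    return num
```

Transformed code:
def proc(tokens, n, num):
    for tokens in h:
        tokens = score * 34
    tokens = log(log(tokens))
    n = []
    for num in scale:
        if h != score:
            n.append(21)
    if scale >= 8 and 8 < 25:
        h = h % scale
        h += score
    h = tokens
    tokens -= 6 >= h
    h += n * n
    n = 12
    return num

if scale >= 8 and 8 < 25:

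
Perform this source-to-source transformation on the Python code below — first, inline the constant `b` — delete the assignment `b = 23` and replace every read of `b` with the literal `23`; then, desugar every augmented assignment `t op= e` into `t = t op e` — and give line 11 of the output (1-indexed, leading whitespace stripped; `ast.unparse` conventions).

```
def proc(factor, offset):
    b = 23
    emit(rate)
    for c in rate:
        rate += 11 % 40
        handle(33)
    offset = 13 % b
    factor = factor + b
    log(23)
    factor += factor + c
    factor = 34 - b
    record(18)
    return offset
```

record(18)

Transformed code:
def proc(factor, offset):
    emit(rate)
    for c in rate:
        rate = rate + 11 % 40
        handle(33)
    offset = 13 % 23
    factor = factor + 23
    log(23)
    factor = factor + (factor + c)
    factor = 34 - 23
    record(18)
    return offset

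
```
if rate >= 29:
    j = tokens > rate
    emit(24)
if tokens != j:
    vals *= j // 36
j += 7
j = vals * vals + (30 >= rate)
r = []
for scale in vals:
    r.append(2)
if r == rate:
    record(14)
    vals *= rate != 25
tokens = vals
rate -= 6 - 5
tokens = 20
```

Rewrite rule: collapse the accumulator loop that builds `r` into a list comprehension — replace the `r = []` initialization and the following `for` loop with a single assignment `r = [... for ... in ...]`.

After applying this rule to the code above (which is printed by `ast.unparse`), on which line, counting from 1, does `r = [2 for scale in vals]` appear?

8

Transformed code:
if rate >= 29:
    j = tokens > rate
    emit(24)
if tokens != j:
    vals *= j // 36
j += 7
j = vals * vals + (30 >= rate)
r = [2 for scale in vals]
if r == rate:
    record(14)
    vals *= rate != 25
tokens = vals
rate -= 6 - 5
tokens = 20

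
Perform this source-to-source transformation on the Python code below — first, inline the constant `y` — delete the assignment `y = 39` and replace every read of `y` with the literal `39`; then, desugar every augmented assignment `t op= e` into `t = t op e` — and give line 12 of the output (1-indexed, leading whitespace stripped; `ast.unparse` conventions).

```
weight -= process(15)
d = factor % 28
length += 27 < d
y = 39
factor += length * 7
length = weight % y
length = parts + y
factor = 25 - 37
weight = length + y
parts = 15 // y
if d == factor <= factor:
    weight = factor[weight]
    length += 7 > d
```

Transformed code:
weight = weight - process(15)
d = factor % 28
length = length + (27 < d)
factor = factor + length * 7
length = weight % 39
length = parts + 39
factor = 25 - 37
weight = length + 39
parts = 15 // 39
if d == factor <= factor:
    weight = factor[weight]
    length = length + (7 > d)

length = length + (7 > d)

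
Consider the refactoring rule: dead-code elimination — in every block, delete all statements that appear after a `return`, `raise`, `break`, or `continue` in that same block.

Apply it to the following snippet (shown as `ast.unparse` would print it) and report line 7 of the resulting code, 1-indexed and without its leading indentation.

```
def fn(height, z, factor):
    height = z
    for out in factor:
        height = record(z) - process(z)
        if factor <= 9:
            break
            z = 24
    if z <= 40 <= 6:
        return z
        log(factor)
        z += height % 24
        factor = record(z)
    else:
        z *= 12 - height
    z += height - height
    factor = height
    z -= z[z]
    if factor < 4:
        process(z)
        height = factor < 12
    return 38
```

Transformed code:
def fn(height, z, factor):
    height = z
    for out in factor:
        height = record(z) - process(z)
        if factor <= 9:
            break
    if z <= 40 <= 6:
        return z
    else:
        z *= 12 - height
    z += height - height
    factor = height
    z -= z[z]
    if factor < 4:
        process(z)
        height = factor < 12
    return 38

if z <= 40 <= 6:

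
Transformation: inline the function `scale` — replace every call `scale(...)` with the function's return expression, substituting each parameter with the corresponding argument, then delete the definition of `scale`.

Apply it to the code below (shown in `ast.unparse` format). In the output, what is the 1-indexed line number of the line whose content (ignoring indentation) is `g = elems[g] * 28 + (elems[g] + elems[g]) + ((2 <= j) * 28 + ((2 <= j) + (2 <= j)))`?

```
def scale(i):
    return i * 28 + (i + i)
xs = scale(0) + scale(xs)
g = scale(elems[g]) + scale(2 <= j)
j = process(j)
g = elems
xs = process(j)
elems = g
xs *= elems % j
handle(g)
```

Transformed code:
xs = 0 * 28 + (0 + 0) + (xs * 28 + (xs + xs))
g = elems[g] * 28 + (elems[g] + elems[g]) + ((2 <= j) * 28 + ((2 <= j) + (2 <= j)))
j = process(j)
g = elems
xs = process(j)
elems = g
xs *= elems % j
handle(g)

2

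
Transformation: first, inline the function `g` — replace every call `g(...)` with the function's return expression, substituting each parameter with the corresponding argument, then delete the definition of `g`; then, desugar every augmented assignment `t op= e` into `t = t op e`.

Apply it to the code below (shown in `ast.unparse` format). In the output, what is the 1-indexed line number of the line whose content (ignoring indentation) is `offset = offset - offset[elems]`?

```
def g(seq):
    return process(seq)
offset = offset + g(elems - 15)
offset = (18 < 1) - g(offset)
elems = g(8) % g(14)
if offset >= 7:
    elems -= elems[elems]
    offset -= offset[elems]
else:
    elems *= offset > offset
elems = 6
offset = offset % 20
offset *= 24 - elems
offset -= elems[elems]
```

6

Transformed code:
offset = offset + process(elems - 15)
offset = (18 < 1) - process(offset)
elems = process(8) % process(14)
if offset >= 7:
    elems = elems - elems[elems]
    offset = offset - offset[elems]
else:
    elems = elems * (offset > offset)
elems = 6
offset = offset % 20
offset = offset * (24 - elems)
offset = offset - elems[elems]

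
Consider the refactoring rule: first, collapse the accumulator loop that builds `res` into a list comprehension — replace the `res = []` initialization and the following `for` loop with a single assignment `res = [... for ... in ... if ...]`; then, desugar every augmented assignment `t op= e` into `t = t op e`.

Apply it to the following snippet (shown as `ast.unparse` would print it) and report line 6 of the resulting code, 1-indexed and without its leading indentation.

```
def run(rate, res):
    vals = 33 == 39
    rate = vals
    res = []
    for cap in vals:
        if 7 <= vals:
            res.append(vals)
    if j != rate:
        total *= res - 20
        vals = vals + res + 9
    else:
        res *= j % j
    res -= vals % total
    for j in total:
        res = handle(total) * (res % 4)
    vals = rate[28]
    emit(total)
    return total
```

Transformed code:
def run(rate, res):
    vals = 33 == 39
    rate = vals
    res = [vals for cap in vals if 7 <= vals]
    if j != rate:
        total = total * (res - 20)
        vals = vals + res + 9
    else:
        res = res * (j % j)
    res = res - vals % total
    for j in total:
        res = handle(total) * (res % 4)
    vals = rate[28]
    emit(total)
    return total

total = total * (res - 20)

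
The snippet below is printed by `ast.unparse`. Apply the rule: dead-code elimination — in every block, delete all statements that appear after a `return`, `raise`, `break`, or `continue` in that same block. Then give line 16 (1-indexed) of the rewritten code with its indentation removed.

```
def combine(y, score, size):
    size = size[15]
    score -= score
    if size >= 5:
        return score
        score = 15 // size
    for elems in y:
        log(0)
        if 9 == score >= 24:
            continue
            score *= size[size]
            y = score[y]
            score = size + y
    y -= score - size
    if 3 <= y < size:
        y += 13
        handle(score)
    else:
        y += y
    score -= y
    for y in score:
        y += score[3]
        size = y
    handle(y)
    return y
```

score -= y

Transformed code:
def combine(y, score, size):
    size = size[15]
    score -= score
    if size >= 5:
        return score
    for elems in y:
        log(0)
        if 9 == score >= 24:
            continue
    y -= score - size
    if 3 <= y < size:
        y += 13
        handle(score)
    else:
        y += y
    score -= y
    for y in score:
        y += score[3]
        size = y
    handle(y)
    return y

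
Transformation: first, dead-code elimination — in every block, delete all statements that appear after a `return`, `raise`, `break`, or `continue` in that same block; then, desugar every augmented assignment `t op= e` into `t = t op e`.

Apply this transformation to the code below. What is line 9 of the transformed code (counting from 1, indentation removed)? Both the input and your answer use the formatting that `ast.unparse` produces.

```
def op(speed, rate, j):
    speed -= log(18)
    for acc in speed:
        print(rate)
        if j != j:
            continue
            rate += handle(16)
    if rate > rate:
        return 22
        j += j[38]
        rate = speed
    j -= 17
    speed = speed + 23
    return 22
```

Transformed code:
def op(speed, rate, j):
    speed = speed - log(18)
    for acc in speed:
        print(rate)
        if j != j:
            continue
    if rate > rate:
        return 22
    j = j - 17
    speed = speed + 23
    return 22

j = j - 17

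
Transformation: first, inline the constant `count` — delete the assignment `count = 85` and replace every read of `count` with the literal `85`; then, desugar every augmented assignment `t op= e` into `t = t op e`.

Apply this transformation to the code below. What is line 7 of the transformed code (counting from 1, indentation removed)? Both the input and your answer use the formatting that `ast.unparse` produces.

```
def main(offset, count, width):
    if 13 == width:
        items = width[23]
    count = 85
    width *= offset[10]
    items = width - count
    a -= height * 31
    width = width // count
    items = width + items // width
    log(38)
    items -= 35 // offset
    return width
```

width = width // 85

Transformed code:
def main(offset, count, width):
    if 13 == width:
        items = width[23]
    width = width * offset[10]
    items = width - 85
    a = a - height * 31
    width = width // 85
    items = width + items // width
    log(38)
    items = items - 35 // offset
    return width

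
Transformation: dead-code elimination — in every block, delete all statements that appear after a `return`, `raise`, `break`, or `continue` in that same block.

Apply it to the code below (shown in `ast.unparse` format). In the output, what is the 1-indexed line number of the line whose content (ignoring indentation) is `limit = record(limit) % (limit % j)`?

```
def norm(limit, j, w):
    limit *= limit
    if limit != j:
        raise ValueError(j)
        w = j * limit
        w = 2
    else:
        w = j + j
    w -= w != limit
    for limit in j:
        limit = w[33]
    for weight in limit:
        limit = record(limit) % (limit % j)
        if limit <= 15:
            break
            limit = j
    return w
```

Transformed code:
def norm(limit, j, w):
    limit *= limit
    if limit != j:
        raise ValueError(j)
    else:
        w = j + j
    w -= w != limit
    for limit in j:
        limit = w[33]
    for weight in limit:
        limit = record(limit) % (limit % j)
        if limit <= 15:
            break
    return w

11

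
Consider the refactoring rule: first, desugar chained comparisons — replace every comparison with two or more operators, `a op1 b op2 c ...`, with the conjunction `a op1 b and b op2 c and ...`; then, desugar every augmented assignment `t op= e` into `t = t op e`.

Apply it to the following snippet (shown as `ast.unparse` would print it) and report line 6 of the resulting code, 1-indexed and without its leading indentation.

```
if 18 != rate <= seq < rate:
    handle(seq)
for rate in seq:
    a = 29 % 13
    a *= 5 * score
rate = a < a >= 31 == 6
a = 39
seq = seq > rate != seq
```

Transformed code:
if 18 != rate and rate <= seq and (seq < rate):
    handle(seq)
for rate in seq:
    a = 29 % 13
    a = a * (5 * score)
rate = a < a and a >= 31 and (31 == 6)
a = 39
seq = seq > rate and rate != seq

rate = a < a and a >= 31 and (31 == 6)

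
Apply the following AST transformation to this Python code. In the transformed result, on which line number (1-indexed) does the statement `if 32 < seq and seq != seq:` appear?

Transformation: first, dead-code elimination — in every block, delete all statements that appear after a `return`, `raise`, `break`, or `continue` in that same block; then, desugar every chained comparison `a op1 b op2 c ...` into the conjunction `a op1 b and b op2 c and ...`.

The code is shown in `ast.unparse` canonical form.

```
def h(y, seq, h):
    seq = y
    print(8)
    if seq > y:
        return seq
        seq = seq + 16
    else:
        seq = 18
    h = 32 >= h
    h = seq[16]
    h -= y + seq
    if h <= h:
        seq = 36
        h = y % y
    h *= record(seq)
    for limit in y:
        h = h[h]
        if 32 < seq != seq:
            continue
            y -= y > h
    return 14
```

Transformed code:
def h(y, seq, h):
    seq = y
    print(8)
    if seq > y:
        return seq
    else:
        seq = 18
    h = 32 >= h
    h = seq[16]
    h -= y + seq
    if h <= h:
        seq = 36
        h = y % y
    h *= record(seq)
    for limit in y:
        h = h[h]
        if 32 < seq and seq != seq:
            continue
    return 14

17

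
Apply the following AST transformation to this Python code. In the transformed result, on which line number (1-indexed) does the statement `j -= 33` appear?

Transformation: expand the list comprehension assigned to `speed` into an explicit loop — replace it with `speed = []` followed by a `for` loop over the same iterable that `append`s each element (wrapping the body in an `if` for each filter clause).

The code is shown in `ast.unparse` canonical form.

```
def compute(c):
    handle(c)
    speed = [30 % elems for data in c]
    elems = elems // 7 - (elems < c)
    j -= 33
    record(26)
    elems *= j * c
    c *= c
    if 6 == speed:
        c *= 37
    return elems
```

Transformed code:
def compute(c):
    handle(c)
    speed = []
    for data in c:
        speed.append(30 % elems)
    elems = elems // 7 - (elems < c)
    j -= 33
    record(26)
    elems *= j * c
    c *= c
    if 6 == speed:
        c *= 37
    return elems

7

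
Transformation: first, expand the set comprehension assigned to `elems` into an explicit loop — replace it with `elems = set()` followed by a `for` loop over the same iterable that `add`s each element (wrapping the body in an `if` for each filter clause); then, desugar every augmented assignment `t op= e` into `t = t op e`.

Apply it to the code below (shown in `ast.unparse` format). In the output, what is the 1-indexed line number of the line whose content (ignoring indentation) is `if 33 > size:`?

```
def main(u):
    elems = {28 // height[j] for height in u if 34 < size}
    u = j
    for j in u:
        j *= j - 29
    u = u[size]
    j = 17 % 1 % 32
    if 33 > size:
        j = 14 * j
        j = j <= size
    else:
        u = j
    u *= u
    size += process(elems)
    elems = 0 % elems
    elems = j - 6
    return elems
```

Transformed code:
def main(u):
    elems = set()
    for height in u:
        if 34 < size:
            elems.add(28 // height[j])
    u = j
    for j in u:
        j = j * (j - 29)
    u = u[size]
    j = 17 % 1 % 32
    if 33 > size:
        j = 14 * j
        j = j <= size
    else:
        u = j
    u = u * u
    size = size + process(elems)
    elems = 0 % elems
    elems = j - 6
    return elems

11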